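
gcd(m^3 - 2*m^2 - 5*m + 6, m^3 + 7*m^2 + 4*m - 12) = m^2 + m - 2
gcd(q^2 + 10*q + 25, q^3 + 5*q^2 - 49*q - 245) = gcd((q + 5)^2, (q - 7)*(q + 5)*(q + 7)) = q + 5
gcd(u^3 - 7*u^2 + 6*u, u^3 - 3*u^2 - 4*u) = u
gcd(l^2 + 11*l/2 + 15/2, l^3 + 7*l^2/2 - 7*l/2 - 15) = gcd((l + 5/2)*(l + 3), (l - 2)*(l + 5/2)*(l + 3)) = l^2 + 11*l/2 + 15/2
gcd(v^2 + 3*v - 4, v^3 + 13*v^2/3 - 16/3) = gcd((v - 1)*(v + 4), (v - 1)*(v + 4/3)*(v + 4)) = v^2 + 3*v - 4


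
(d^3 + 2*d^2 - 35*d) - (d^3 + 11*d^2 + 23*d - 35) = -9*d^2 - 58*d + 35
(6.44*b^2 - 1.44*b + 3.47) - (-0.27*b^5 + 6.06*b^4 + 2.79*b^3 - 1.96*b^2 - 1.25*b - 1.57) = 0.27*b^5 - 6.06*b^4 - 2.79*b^3 + 8.4*b^2 - 0.19*b + 5.04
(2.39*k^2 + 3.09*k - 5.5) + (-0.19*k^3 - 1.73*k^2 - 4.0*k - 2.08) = -0.19*k^3 + 0.66*k^2 - 0.91*k - 7.58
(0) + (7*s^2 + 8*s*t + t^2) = 7*s^2 + 8*s*t + t^2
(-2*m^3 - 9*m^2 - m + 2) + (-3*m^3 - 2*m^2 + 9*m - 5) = -5*m^3 - 11*m^2 + 8*m - 3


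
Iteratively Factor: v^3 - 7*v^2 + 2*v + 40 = (v - 5)*(v^2 - 2*v - 8) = (v - 5)*(v + 2)*(v - 4)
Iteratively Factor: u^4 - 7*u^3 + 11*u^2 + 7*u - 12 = (u - 4)*(u^3 - 3*u^2 - u + 3) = (u - 4)*(u + 1)*(u^2 - 4*u + 3) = (u - 4)*(u - 1)*(u + 1)*(u - 3)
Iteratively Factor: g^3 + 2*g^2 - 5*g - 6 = (g - 2)*(g^2 + 4*g + 3) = (g - 2)*(g + 1)*(g + 3)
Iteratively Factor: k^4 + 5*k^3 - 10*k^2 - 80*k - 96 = (k + 3)*(k^3 + 2*k^2 - 16*k - 32) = (k + 3)*(k + 4)*(k^2 - 2*k - 8) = (k + 2)*(k + 3)*(k + 4)*(k - 4)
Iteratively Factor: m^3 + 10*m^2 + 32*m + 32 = (m + 2)*(m^2 + 8*m + 16) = (m + 2)*(m + 4)*(m + 4)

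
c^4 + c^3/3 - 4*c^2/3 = c^2*(c - 1)*(c + 4/3)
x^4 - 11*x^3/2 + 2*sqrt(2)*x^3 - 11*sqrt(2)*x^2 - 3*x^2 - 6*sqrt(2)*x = x*(x - 6)*(x + 1/2)*(x + 2*sqrt(2))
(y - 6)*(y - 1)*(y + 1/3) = y^3 - 20*y^2/3 + 11*y/3 + 2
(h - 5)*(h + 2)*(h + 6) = h^3 + 3*h^2 - 28*h - 60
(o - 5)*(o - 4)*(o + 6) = o^3 - 3*o^2 - 34*o + 120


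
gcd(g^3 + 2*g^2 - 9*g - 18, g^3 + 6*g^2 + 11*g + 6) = g^2 + 5*g + 6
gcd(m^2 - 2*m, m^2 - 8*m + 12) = m - 2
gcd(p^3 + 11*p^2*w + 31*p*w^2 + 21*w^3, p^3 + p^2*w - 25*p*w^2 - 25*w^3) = p + w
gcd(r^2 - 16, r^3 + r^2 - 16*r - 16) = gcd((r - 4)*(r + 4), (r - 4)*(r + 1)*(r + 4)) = r^2 - 16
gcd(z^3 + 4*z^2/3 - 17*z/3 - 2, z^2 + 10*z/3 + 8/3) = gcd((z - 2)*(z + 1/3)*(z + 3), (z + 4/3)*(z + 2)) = 1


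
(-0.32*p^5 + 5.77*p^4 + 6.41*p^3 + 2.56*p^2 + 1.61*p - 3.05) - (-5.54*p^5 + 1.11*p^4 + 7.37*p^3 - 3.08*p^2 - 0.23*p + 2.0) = 5.22*p^5 + 4.66*p^4 - 0.96*p^3 + 5.64*p^2 + 1.84*p - 5.05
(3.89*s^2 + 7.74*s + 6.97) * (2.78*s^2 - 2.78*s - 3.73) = 10.8142*s^4 + 10.703*s^3 - 16.6503*s^2 - 48.2468*s - 25.9981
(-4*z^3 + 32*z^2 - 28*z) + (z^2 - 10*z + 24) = -4*z^3 + 33*z^2 - 38*z + 24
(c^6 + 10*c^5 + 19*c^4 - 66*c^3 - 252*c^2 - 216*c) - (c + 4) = c^6 + 10*c^5 + 19*c^4 - 66*c^3 - 252*c^2 - 217*c - 4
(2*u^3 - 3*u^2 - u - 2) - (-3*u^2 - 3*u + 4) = 2*u^3 + 2*u - 6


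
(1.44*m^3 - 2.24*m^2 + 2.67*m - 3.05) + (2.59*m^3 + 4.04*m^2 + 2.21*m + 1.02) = 4.03*m^3 + 1.8*m^2 + 4.88*m - 2.03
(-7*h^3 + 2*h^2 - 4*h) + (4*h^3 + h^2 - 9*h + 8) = -3*h^3 + 3*h^2 - 13*h + 8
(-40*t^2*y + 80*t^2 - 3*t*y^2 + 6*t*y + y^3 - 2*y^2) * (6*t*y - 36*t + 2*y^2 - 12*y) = -240*t^3*y^2 + 1920*t^3*y - 2880*t^3 - 98*t^2*y^3 + 784*t^2*y^2 - 1176*t^2*y + 2*y^5 - 16*y^4 + 24*y^3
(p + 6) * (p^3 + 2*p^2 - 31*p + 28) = p^4 + 8*p^3 - 19*p^2 - 158*p + 168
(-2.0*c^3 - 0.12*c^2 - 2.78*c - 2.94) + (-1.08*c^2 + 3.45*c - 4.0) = -2.0*c^3 - 1.2*c^2 + 0.67*c - 6.94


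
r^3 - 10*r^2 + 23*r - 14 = (r - 7)*(r - 2)*(r - 1)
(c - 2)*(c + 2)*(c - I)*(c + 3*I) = c^4 + 2*I*c^3 - c^2 - 8*I*c - 12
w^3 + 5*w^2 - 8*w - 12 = (w - 2)*(w + 1)*(w + 6)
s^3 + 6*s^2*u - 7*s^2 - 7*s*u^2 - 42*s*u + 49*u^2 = (s - 7)*(s - u)*(s + 7*u)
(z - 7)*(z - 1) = z^2 - 8*z + 7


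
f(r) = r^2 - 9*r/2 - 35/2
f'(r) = 2*r - 9/2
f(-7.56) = 73.67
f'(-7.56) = -19.62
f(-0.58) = -14.55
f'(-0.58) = -5.66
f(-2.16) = -3.11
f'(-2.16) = -8.82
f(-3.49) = 10.39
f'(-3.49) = -11.48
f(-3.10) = 6.06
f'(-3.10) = -10.70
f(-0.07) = -17.18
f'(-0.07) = -4.64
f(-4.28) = 20.08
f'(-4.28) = -13.06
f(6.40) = -5.34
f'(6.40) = 8.30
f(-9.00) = 104.00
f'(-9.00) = -22.50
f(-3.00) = 5.00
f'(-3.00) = -10.50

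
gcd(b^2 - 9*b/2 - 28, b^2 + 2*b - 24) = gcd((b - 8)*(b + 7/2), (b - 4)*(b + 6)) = 1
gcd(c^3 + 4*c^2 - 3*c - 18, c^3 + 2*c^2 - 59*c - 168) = c + 3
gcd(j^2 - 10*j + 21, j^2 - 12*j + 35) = j - 7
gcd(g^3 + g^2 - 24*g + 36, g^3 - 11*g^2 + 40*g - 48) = g - 3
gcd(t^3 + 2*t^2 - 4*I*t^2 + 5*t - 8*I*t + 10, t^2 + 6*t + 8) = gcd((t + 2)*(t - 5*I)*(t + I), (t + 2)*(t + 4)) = t + 2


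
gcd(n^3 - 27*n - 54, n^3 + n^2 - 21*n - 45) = n^2 + 6*n + 9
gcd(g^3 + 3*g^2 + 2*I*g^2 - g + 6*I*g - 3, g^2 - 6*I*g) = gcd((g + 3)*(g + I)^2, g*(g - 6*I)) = 1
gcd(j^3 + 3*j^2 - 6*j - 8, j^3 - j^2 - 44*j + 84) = j - 2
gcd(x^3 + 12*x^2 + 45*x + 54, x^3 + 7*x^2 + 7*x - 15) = x + 3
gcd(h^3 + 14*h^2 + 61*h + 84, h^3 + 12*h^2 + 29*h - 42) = h + 7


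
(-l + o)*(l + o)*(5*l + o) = -5*l^3 - l^2*o + 5*l*o^2 + o^3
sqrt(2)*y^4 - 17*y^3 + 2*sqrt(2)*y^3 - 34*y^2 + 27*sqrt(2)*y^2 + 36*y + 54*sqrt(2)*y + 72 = (y + 2)*(y - 6*sqrt(2))*(y - 3*sqrt(2))*(sqrt(2)*y + 1)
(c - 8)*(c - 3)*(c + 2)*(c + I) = c^4 - 9*c^3 + I*c^3 + 2*c^2 - 9*I*c^2 + 48*c + 2*I*c + 48*I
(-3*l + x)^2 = 9*l^2 - 6*l*x + x^2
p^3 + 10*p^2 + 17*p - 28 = (p - 1)*(p + 4)*(p + 7)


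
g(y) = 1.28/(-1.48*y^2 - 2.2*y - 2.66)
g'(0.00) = 0.40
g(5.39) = -0.02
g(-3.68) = -0.09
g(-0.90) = -0.68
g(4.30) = -0.03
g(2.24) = -0.09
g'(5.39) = 0.01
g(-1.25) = -0.58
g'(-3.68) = -0.05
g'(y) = 1.28*(2.96*y + 2.2)/(-1.48*y^2 - 2.2*y - 2.66)^2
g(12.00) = -0.01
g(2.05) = -0.10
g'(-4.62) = -0.03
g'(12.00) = 0.00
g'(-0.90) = -0.17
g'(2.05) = 0.06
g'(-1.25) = -0.39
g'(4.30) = 0.01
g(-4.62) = -0.05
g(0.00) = -0.48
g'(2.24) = 0.05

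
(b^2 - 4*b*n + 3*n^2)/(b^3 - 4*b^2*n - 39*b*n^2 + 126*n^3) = (b - n)/(b^2 - b*n - 42*n^2)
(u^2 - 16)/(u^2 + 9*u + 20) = (u - 4)/(u + 5)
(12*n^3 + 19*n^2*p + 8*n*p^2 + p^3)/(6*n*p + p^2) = (12*n^3 + 19*n^2*p + 8*n*p^2 + p^3)/(p*(6*n + p))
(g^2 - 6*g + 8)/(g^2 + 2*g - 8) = (g - 4)/(g + 4)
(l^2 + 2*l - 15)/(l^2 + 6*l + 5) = (l - 3)/(l + 1)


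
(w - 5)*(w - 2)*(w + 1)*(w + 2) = w^4 - 4*w^3 - 9*w^2 + 16*w + 20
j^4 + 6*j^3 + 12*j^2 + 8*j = j*(j + 2)^3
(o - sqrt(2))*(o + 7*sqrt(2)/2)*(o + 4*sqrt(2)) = o^3 + 13*sqrt(2)*o^2/2 + 13*o - 28*sqrt(2)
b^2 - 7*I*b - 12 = (b - 4*I)*(b - 3*I)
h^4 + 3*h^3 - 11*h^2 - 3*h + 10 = (h - 2)*(h - 1)*(h + 1)*(h + 5)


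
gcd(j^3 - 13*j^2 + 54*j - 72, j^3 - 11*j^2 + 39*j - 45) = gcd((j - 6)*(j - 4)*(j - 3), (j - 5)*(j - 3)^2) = j - 3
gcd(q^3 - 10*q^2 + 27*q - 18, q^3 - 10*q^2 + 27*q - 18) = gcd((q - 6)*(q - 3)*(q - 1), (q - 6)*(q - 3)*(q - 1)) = q^3 - 10*q^2 + 27*q - 18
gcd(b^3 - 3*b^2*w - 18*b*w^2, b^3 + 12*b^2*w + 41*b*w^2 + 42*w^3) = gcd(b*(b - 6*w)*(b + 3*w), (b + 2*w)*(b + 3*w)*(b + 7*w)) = b + 3*w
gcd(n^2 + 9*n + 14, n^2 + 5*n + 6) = n + 2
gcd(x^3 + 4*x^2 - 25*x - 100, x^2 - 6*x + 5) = x - 5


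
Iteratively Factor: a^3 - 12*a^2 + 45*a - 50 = (a - 5)*(a^2 - 7*a + 10) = (a - 5)*(a - 2)*(a - 5)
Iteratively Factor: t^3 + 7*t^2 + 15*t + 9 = (t + 1)*(t^2 + 6*t + 9) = (t + 1)*(t + 3)*(t + 3)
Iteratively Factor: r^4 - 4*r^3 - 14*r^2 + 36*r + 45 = (r + 1)*(r^3 - 5*r^2 - 9*r + 45) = (r - 3)*(r + 1)*(r^2 - 2*r - 15) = (r - 5)*(r - 3)*(r + 1)*(r + 3)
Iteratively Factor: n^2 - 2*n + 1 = (n - 1)*(n - 1)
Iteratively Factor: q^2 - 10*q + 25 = (q - 5)*(q - 5)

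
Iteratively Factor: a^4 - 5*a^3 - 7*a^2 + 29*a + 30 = (a + 2)*(a^3 - 7*a^2 + 7*a + 15) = (a - 3)*(a + 2)*(a^2 - 4*a - 5) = (a - 5)*(a - 3)*(a + 2)*(a + 1)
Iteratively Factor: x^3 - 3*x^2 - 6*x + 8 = (x - 1)*(x^2 - 2*x - 8) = (x - 4)*(x - 1)*(x + 2)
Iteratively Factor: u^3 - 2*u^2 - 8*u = (u + 2)*(u^2 - 4*u) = u*(u + 2)*(u - 4)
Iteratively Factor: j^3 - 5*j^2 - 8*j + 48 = (j - 4)*(j^2 - j - 12) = (j - 4)^2*(j + 3)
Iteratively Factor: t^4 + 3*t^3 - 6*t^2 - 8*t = (t + 1)*(t^3 + 2*t^2 - 8*t) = (t + 1)*(t + 4)*(t^2 - 2*t) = (t - 2)*(t + 1)*(t + 4)*(t)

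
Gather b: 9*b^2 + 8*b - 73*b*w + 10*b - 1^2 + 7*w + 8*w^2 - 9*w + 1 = 9*b^2 + b*(18 - 73*w) + 8*w^2 - 2*w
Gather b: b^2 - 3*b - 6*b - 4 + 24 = b^2 - 9*b + 20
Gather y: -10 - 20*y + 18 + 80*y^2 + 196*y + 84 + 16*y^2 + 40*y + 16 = 96*y^2 + 216*y + 108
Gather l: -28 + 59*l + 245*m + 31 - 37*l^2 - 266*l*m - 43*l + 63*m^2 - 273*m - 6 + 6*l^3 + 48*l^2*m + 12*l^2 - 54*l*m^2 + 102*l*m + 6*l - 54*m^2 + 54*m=6*l^3 + l^2*(48*m - 25) + l*(-54*m^2 - 164*m + 22) + 9*m^2 + 26*m - 3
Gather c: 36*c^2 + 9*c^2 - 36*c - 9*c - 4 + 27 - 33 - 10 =45*c^2 - 45*c - 20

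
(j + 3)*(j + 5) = j^2 + 8*j + 15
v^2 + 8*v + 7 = (v + 1)*(v + 7)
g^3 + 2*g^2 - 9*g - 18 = (g - 3)*(g + 2)*(g + 3)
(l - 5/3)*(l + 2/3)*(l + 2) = l^3 + l^2 - 28*l/9 - 20/9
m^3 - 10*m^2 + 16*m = m*(m - 8)*(m - 2)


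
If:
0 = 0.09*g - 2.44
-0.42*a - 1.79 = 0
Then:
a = -4.26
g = 27.11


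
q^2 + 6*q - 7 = (q - 1)*(q + 7)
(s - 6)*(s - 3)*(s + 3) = s^3 - 6*s^2 - 9*s + 54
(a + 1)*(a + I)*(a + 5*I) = a^3 + a^2 + 6*I*a^2 - 5*a + 6*I*a - 5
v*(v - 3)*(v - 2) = v^3 - 5*v^2 + 6*v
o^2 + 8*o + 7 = (o + 1)*(o + 7)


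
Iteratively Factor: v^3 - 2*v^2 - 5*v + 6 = (v + 2)*(v^2 - 4*v + 3) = (v - 1)*(v + 2)*(v - 3)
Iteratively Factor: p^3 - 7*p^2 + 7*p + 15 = (p + 1)*(p^2 - 8*p + 15) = (p - 3)*(p + 1)*(p - 5)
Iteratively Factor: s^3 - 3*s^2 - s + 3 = (s + 1)*(s^2 - 4*s + 3) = (s - 3)*(s + 1)*(s - 1)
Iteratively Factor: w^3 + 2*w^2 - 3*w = (w - 1)*(w^2 + 3*w) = w*(w - 1)*(w + 3)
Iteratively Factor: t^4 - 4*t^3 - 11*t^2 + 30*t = (t)*(t^3 - 4*t^2 - 11*t + 30) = t*(t + 3)*(t^2 - 7*t + 10) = t*(t - 2)*(t + 3)*(t - 5)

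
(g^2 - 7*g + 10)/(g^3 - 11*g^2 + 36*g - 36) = (g - 5)/(g^2 - 9*g + 18)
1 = 1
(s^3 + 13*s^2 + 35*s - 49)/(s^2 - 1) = (s^2 + 14*s + 49)/(s + 1)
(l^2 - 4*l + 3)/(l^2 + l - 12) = (l - 1)/(l + 4)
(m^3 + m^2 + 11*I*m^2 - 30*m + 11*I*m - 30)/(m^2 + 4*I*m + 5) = (m^2 + m*(1 + 6*I) + 6*I)/(m - I)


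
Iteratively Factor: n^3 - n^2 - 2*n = (n + 1)*(n^2 - 2*n) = (n - 2)*(n + 1)*(n)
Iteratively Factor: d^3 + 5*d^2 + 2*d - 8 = (d - 1)*(d^2 + 6*d + 8) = (d - 1)*(d + 4)*(d + 2)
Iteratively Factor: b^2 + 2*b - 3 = (b + 3)*(b - 1)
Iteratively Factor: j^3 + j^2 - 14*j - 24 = (j - 4)*(j^2 + 5*j + 6) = (j - 4)*(j + 3)*(j + 2)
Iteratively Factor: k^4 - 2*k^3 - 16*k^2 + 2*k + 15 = (k + 1)*(k^3 - 3*k^2 - 13*k + 15) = (k - 5)*(k + 1)*(k^2 + 2*k - 3) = (k - 5)*(k + 1)*(k + 3)*(k - 1)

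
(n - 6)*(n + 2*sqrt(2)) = n^2 - 6*n + 2*sqrt(2)*n - 12*sqrt(2)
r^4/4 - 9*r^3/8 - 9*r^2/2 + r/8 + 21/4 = (r/4 + 1/2)*(r - 7)*(r - 1)*(r + 3/2)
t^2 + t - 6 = (t - 2)*(t + 3)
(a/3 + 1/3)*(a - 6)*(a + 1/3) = a^3/3 - 14*a^2/9 - 23*a/9 - 2/3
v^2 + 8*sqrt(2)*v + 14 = (v + sqrt(2))*(v + 7*sqrt(2))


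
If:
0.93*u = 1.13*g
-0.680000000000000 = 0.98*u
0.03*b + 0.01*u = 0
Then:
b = 0.23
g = -0.57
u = -0.69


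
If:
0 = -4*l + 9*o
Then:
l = 9*o/4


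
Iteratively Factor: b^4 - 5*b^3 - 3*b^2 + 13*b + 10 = (b - 5)*(b^3 - 3*b - 2) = (b - 5)*(b - 2)*(b^2 + 2*b + 1) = (b - 5)*(b - 2)*(b + 1)*(b + 1)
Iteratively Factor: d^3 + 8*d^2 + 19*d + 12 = (d + 3)*(d^2 + 5*d + 4) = (d + 1)*(d + 3)*(d + 4)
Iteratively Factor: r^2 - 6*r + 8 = (r - 4)*(r - 2)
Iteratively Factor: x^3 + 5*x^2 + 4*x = (x + 4)*(x^2 + x) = (x + 1)*(x + 4)*(x)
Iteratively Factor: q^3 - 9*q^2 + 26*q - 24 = (q - 3)*(q^2 - 6*q + 8) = (q - 3)*(q - 2)*(q - 4)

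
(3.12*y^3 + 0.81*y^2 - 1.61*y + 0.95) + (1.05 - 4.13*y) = 3.12*y^3 + 0.81*y^2 - 5.74*y + 2.0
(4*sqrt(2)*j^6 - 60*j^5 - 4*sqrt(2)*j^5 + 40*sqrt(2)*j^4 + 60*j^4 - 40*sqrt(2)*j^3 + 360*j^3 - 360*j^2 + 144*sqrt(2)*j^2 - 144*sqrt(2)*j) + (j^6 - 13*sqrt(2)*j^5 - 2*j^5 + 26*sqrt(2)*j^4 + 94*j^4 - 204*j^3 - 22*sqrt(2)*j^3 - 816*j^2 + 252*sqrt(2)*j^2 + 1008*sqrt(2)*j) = j^6 + 4*sqrt(2)*j^6 - 62*j^5 - 17*sqrt(2)*j^5 + 66*sqrt(2)*j^4 + 154*j^4 - 62*sqrt(2)*j^3 + 156*j^3 - 1176*j^2 + 396*sqrt(2)*j^2 + 864*sqrt(2)*j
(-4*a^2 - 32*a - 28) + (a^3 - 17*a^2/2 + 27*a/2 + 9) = a^3 - 25*a^2/2 - 37*a/2 - 19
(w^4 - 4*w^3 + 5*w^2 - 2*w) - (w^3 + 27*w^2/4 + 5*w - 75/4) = w^4 - 5*w^3 - 7*w^2/4 - 7*w + 75/4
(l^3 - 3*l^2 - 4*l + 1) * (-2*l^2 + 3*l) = -2*l^5 + 9*l^4 - l^3 - 14*l^2 + 3*l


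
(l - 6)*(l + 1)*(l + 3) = l^3 - 2*l^2 - 21*l - 18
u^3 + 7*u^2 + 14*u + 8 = (u + 1)*(u + 2)*(u + 4)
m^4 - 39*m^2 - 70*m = m*(m - 7)*(m + 2)*(m + 5)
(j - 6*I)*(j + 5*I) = j^2 - I*j + 30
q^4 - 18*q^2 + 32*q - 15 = (q - 3)*(q - 1)^2*(q + 5)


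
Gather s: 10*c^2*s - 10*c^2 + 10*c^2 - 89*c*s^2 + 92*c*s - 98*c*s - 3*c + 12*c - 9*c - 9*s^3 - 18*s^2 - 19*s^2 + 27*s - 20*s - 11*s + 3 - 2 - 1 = -9*s^3 + s^2*(-89*c - 37) + s*(10*c^2 - 6*c - 4)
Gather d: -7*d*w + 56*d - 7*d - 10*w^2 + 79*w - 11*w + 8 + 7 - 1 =d*(49 - 7*w) - 10*w^2 + 68*w + 14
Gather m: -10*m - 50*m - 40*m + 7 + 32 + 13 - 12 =40 - 100*m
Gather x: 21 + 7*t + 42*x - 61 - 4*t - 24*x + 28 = 3*t + 18*x - 12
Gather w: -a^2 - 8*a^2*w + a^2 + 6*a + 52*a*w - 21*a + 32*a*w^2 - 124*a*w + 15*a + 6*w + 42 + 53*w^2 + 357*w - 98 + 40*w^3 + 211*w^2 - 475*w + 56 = 40*w^3 + w^2*(32*a + 264) + w*(-8*a^2 - 72*a - 112)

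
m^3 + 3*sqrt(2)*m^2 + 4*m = m*(m + sqrt(2))*(m + 2*sqrt(2))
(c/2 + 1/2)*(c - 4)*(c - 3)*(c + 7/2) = c^4/2 - 5*c^3/4 - 8*c^2 + 59*c/4 + 21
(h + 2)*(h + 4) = h^2 + 6*h + 8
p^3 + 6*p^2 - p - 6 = (p - 1)*(p + 1)*(p + 6)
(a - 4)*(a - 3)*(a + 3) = a^3 - 4*a^2 - 9*a + 36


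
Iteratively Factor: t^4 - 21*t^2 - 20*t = (t + 4)*(t^3 - 4*t^2 - 5*t) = t*(t + 4)*(t^2 - 4*t - 5) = t*(t - 5)*(t + 4)*(t + 1)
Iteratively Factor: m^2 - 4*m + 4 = (m - 2)*(m - 2)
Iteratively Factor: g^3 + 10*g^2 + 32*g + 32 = (g + 4)*(g^2 + 6*g + 8) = (g + 2)*(g + 4)*(g + 4)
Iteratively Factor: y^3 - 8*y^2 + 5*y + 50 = (y - 5)*(y^2 - 3*y - 10) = (y - 5)*(y + 2)*(y - 5)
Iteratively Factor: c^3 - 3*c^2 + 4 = (c + 1)*(c^2 - 4*c + 4) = (c - 2)*(c + 1)*(c - 2)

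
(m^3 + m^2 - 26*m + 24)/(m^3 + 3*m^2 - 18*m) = (m^2 - 5*m + 4)/(m*(m - 3))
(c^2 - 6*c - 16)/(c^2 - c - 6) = (c - 8)/(c - 3)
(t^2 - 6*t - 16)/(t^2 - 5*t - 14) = (t - 8)/(t - 7)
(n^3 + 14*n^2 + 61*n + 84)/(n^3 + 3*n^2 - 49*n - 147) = (n + 4)/(n - 7)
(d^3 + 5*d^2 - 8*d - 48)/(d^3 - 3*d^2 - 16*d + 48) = (d + 4)/(d - 4)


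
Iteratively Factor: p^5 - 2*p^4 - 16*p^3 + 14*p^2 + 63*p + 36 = (p + 1)*(p^4 - 3*p^3 - 13*p^2 + 27*p + 36) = (p + 1)^2*(p^3 - 4*p^2 - 9*p + 36) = (p + 1)^2*(p + 3)*(p^2 - 7*p + 12) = (p - 3)*(p + 1)^2*(p + 3)*(p - 4)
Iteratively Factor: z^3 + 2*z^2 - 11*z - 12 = (z - 3)*(z^2 + 5*z + 4) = (z - 3)*(z + 1)*(z + 4)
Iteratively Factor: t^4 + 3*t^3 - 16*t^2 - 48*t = (t)*(t^3 + 3*t^2 - 16*t - 48) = t*(t + 4)*(t^2 - t - 12) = t*(t + 3)*(t + 4)*(t - 4)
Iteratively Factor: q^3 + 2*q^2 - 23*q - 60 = (q + 4)*(q^2 - 2*q - 15) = (q + 3)*(q + 4)*(q - 5)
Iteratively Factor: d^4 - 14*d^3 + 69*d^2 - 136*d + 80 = (d - 5)*(d^3 - 9*d^2 + 24*d - 16) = (d - 5)*(d - 4)*(d^2 - 5*d + 4) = (d - 5)*(d - 4)*(d - 1)*(d - 4)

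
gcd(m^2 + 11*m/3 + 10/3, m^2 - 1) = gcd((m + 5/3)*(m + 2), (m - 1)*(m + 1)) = 1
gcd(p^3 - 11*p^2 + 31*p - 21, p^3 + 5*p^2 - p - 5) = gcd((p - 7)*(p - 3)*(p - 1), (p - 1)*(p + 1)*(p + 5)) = p - 1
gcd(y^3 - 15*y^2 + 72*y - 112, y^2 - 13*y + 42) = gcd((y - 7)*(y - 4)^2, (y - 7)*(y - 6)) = y - 7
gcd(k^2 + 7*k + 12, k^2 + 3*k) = k + 3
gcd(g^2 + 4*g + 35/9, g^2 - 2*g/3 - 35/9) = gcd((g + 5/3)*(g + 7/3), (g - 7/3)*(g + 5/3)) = g + 5/3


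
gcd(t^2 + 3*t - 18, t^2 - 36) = t + 6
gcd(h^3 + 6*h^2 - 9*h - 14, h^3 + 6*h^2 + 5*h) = h + 1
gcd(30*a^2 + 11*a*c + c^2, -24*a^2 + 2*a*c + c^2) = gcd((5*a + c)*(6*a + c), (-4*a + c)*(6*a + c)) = 6*a + c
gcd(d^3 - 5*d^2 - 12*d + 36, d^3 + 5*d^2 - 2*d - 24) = d^2 + d - 6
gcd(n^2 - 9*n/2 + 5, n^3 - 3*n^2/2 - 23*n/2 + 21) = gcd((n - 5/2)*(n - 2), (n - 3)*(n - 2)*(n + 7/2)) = n - 2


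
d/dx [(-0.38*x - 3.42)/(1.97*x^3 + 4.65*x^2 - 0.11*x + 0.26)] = (1.4972*x^3 + 21.9792*x^2 + 31.806*x - 0.475)/(3.8809*x^6 + 18.321*x^5 + 21.1891*x^4 + 0.00139999999999985*x^3 + 2.4301*x^2 - 0.0572*x + 0.0676)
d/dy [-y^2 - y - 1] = -2*y - 1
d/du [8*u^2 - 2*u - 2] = 16*u - 2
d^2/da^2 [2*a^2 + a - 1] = 4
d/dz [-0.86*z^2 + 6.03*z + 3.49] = 6.03 - 1.72*z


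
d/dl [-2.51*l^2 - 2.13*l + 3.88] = -5.02*l - 2.13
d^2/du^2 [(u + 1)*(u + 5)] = 2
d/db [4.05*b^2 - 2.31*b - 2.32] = 8.1*b - 2.31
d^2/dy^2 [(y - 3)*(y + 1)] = 2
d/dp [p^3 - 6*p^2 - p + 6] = 3*p^2 - 12*p - 1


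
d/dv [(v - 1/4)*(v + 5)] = 2*v + 19/4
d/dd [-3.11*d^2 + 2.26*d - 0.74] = 2.26 - 6.22*d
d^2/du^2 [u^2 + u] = 2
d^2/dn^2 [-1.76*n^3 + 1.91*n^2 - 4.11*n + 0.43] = 3.82 - 10.56*n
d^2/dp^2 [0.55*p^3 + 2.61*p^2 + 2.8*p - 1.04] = 3.3*p + 5.22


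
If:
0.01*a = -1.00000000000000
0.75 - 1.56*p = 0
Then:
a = -100.00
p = 0.48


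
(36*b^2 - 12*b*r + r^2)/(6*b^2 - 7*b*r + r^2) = (-6*b + r)/(-b + r)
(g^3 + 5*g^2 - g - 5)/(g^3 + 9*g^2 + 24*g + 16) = (g^2 + 4*g - 5)/(g^2 + 8*g + 16)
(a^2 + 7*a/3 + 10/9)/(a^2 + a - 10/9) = (3*a + 2)/(3*a - 2)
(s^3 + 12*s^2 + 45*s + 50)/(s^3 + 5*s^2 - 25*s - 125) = (s + 2)/(s - 5)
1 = 1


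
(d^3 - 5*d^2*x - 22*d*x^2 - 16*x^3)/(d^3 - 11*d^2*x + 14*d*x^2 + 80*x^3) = (-d - x)/(-d + 5*x)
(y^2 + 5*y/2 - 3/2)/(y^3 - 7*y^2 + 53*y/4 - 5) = 2*(y + 3)/(2*y^2 - 13*y + 20)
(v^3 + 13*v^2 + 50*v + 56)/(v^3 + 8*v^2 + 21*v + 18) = (v^2 + 11*v + 28)/(v^2 + 6*v + 9)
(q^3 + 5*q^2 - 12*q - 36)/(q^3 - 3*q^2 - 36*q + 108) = (q + 2)/(q - 6)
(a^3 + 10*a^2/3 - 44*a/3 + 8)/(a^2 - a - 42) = (3*a^2 - 8*a + 4)/(3*(a - 7))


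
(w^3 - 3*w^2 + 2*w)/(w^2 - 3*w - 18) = w*(-w^2 + 3*w - 2)/(-w^2 + 3*w + 18)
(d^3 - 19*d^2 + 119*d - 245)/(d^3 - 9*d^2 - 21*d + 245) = (d - 5)/(d + 5)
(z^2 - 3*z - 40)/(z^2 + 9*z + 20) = (z - 8)/(z + 4)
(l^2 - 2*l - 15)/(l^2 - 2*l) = (l^2 - 2*l - 15)/(l*(l - 2))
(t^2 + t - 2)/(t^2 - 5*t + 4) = (t + 2)/(t - 4)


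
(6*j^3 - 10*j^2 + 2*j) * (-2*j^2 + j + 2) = -12*j^5 + 26*j^4 - 2*j^3 - 18*j^2 + 4*j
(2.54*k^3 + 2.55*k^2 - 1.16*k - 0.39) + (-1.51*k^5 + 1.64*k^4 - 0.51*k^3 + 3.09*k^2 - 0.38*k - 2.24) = -1.51*k^5 + 1.64*k^4 + 2.03*k^3 + 5.64*k^2 - 1.54*k - 2.63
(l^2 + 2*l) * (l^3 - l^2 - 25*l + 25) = l^5 + l^4 - 27*l^3 - 25*l^2 + 50*l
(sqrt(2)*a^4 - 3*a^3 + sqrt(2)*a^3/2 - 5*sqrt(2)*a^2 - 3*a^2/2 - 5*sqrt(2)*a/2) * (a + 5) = sqrt(2)*a^5 - 3*a^4 + 11*sqrt(2)*a^4/2 - 33*a^3/2 - 5*sqrt(2)*a^3/2 - 55*sqrt(2)*a^2/2 - 15*a^2/2 - 25*sqrt(2)*a/2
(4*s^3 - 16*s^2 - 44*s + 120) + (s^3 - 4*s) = 5*s^3 - 16*s^2 - 48*s + 120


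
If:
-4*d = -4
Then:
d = 1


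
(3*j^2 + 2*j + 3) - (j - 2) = 3*j^2 + j + 5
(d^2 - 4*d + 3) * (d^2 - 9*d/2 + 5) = d^4 - 17*d^3/2 + 26*d^2 - 67*d/2 + 15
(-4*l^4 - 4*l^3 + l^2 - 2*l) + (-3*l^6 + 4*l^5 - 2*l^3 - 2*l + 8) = -3*l^6 + 4*l^5 - 4*l^4 - 6*l^3 + l^2 - 4*l + 8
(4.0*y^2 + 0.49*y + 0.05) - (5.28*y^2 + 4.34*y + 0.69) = -1.28*y^2 - 3.85*y - 0.64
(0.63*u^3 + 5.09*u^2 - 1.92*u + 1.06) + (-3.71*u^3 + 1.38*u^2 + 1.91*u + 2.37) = -3.08*u^3 + 6.47*u^2 - 0.01*u + 3.43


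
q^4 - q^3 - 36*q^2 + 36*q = q*(q - 6)*(q - 1)*(q + 6)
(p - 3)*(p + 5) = p^2 + 2*p - 15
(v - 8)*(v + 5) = v^2 - 3*v - 40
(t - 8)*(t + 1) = t^2 - 7*t - 8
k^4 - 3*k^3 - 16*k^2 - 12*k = k*(k - 6)*(k + 1)*(k + 2)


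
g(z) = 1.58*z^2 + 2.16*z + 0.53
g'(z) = 3.16*z + 2.16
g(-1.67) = 1.33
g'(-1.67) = -3.12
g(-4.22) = 19.55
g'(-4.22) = -11.18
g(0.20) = 1.03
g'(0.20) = 2.79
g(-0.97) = -0.08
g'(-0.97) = -0.91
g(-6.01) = 44.62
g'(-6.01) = -16.83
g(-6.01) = 44.62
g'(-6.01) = -16.83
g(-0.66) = -0.21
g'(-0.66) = 0.07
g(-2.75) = 6.54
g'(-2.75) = -6.53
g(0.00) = 0.53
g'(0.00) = 2.16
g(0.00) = 0.53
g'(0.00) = 2.16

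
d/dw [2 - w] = -1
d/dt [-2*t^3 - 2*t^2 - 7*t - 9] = -6*t^2 - 4*t - 7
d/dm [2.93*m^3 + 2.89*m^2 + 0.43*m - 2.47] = 8.79*m^2 + 5.78*m + 0.43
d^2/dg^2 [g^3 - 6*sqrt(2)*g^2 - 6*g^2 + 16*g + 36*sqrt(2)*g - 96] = 6*g - 12*sqrt(2) - 12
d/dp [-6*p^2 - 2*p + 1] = -12*p - 2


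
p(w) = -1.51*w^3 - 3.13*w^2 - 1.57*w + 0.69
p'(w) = -4.53*w^2 - 6.26*w - 1.57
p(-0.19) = 0.89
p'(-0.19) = -0.54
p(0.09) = 0.52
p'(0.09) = -2.17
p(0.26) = 0.04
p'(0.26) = -3.50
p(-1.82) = 2.28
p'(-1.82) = -5.18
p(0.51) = -1.13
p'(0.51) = -5.94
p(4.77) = -241.90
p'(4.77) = -134.50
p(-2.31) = 6.23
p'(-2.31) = -11.28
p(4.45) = -201.34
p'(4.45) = -119.13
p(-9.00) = 862.08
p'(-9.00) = -312.16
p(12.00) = -3078.15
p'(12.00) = -729.01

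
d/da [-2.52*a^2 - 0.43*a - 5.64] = -5.04*a - 0.43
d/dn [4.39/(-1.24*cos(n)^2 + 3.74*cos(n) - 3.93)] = (16.4186 - 10.8872*cos(n))*sin(n)/(1.24*cos(n)^2 - 3.74*cos(n) + 3.93)^2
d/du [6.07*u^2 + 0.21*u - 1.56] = 12.14*u + 0.21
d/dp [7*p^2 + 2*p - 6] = 14*p + 2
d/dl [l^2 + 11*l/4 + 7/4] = 2*l + 11/4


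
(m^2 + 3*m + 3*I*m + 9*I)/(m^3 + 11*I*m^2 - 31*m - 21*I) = (m + 3)/(m^2 + 8*I*m - 7)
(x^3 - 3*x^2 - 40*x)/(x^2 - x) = (x^2 - 3*x - 40)/(x - 1)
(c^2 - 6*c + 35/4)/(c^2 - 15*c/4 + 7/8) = 2*(2*c - 5)/(4*c - 1)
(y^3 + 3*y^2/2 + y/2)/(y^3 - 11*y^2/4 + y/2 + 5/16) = 8*y*(2*y^2 + 3*y + 1)/(16*y^3 - 44*y^2 + 8*y + 5)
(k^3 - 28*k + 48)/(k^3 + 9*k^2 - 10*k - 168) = (k - 2)/(k + 7)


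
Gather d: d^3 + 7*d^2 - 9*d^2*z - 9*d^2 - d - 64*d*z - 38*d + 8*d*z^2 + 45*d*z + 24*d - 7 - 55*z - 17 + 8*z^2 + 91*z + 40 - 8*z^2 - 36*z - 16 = d^3 + d^2*(-9*z - 2) + d*(8*z^2 - 19*z - 15)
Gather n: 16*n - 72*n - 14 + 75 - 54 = 7 - 56*n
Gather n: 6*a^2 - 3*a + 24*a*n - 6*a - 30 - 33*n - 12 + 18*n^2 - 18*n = 6*a^2 - 9*a + 18*n^2 + n*(24*a - 51) - 42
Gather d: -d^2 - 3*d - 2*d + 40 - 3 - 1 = -d^2 - 5*d + 36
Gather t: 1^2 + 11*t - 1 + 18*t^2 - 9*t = 18*t^2 + 2*t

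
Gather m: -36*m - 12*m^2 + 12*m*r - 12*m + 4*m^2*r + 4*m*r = m^2*(4*r - 12) + m*(16*r - 48)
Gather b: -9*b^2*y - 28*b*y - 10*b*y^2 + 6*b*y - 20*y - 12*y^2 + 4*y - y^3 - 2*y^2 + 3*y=-9*b^2*y + b*(-10*y^2 - 22*y) - y^3 - 14*y^2 - 13*y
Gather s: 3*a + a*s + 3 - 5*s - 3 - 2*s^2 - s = 3*a - 2*s^2 + s*(a - 6)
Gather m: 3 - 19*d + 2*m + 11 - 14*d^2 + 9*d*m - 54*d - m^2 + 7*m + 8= -14*d^2 - 73*d - m^2 + m*(9*d + 9) + 22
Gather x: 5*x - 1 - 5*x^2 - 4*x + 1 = -5*x^2 + x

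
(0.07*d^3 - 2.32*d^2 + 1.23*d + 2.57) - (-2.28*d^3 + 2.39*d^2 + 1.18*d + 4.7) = 2.35*d^3 - 4.71*d^2 + 0.05*d - 2.13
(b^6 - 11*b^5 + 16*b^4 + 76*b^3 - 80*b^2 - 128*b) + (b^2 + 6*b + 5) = b^6 - 11*b^5 + 16*b^4 + 76*b^3 - 79*b^2 - 122*b + 5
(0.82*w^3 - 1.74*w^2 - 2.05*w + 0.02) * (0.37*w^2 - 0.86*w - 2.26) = 0.3034*w^5 - 1.349*w^4 - 1.1153*w^3 + 5.7028*w^2 + 4.6158*w - 0.0452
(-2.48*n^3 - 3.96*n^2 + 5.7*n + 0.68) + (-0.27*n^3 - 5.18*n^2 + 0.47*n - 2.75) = -2.75*n^3 - 9.14*n^2 + 6.17*n - 2.07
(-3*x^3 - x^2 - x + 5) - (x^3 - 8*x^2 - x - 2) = -4*x^3 + 7*x^2 + 7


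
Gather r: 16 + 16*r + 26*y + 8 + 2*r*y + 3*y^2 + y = r*(2*y + 16) + 3*y^2 + 27*y + 24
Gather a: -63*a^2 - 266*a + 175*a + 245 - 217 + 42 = -63*a^2 - 91*a + 70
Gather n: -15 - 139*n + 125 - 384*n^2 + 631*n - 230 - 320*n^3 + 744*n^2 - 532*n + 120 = -320*n^3 + 360*n^2 - 40*n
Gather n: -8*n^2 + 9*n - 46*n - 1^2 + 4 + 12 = -8*n^2 - 37*n + 15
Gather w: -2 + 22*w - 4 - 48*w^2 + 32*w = -48*w^2 + 54*w - 6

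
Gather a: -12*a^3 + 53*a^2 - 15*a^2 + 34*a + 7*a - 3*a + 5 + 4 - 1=-12*a^3 + 38*a^2 + 38*a + 8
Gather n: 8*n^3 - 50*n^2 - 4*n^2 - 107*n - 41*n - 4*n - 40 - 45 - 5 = 8*n^3 - 54*n^2 - 152*n - 90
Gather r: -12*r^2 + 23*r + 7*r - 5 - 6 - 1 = -12*r^2 + 30*r - 12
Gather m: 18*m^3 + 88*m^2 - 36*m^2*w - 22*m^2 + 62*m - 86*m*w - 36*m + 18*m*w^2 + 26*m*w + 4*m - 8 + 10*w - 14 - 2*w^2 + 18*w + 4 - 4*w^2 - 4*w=18*m^3 + m^2*(66 - 36*w) + m*(18*w^2 - 60*w + 30) - 6*w^2 + 24*w - 18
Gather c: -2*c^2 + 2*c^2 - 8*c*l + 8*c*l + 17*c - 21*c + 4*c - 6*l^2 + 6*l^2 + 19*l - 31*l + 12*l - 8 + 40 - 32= 0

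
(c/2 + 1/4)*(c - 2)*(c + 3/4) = c^3/2 - 3*c^2/8 - 17*c/16 - 3/8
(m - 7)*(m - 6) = m^2 - 13*m + 42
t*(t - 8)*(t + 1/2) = t^3 - 15*t^2/2 - 4*t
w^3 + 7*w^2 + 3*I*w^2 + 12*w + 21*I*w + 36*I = (w + 3)*(w + 4)*(w + 3*I)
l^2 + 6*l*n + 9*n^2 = (l + 3*n)^2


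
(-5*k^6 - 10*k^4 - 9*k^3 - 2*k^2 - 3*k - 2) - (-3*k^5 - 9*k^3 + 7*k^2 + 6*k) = -5*k^6 + 3*k^5 - 10*k^4 - 9*k^2 - 9*k - 2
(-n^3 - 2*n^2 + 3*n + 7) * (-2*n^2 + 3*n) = 2*n^5 + n^4 - 12*n^3 - 5*n^2 + 21*n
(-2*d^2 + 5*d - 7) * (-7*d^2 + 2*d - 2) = 14*d^4 - 39*d^3 + 63*d^2 - 24*d + 14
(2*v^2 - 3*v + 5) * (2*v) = 4*v^3 - 6*v^2 + 10*v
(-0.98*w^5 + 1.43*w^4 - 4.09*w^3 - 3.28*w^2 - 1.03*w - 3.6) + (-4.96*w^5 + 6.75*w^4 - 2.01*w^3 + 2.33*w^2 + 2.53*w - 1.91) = -5.94*w^5 + 8.18*w^4 - 6.1*w^3 - 0.95*w^2 + 1.5*w - 5.51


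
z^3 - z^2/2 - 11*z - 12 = (z - 4)*(z + 3/2)*(z + 2)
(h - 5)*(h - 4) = h^2 - 9*h + 20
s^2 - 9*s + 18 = (s - 6)*(s - 3)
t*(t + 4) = t^2 + 4*t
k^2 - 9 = (k - 3)*(k + 3)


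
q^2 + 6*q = q*(q + 6)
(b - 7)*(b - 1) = b^2 - 8*b + 7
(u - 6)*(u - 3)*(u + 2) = u^3 - 7*u^2 + 36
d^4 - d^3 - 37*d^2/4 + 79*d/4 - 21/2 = (d - 2)*(d - 3/2)*(d - 1)*(d + 7/2)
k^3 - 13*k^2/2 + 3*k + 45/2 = (k - 5)*(k - 3)*(k + 3/2)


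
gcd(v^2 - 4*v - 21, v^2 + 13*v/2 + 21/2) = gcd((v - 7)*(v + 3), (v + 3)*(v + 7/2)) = v + 3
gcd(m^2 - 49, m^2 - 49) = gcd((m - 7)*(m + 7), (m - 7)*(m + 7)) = m^2 - 49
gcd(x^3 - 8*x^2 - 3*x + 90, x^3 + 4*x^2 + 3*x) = x + 3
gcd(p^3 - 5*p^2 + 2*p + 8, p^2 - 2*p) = p - 2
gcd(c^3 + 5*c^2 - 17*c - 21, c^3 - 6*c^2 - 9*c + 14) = 1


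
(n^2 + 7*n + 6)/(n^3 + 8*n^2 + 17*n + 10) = (n + 6)/(n^2 + 7*n + 10)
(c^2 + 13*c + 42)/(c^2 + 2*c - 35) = (c + 6)/(c - 5)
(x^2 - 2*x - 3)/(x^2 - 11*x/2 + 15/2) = 2*(x + 1)/(2*x - 5)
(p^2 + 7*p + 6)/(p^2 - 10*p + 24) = (p^2 + 7*p + 6)/(p^2 - 10*p + 24)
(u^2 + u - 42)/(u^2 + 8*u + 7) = (u - 6)/(u + 1)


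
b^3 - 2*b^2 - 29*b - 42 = (b - 7)*(b + 2)*(b + 3)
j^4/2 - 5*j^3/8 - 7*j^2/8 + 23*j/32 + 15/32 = (j/2 + 1/2)*(j - 3/2)*(j - 5/4)*(j + 1/2)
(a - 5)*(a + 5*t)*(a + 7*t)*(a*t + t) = a^4*t + 12*a^3*t^2 - 4*a^3*t + 35*a^2*t^3 - 48*a^2*t^2 - 5*a^2*t - 140*a*t^3 - 60*a*t^2 - 175*t^3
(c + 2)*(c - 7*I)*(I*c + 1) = I*c^3 + 8*c^2 + 2*I*c^2 + 16*c - 7*I*c - 14*I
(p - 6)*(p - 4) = p^2 - 10*p + 24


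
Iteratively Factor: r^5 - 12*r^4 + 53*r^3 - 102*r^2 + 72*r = (r - 4)*(r^4 - 8*r^3 + 21*r^2 - 18*r) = r*(r - 4)*(r^3 - 8*r^2 + 21*r - 18) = r*(r - 4)*(r - 3)*(r^2 - 5*r + 6) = r*(r - 4)*(r - 3)*(r - 2)*(r - 3)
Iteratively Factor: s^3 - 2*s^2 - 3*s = (s + 1)*(s^2 - 3*s) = s*(s + 1)*(s - 3)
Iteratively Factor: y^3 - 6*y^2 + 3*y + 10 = (y + 1)*(y^2 - 7*y + 10) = (y - 2)*(y + 1)*(y - 5)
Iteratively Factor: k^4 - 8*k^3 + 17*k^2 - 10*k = (k - 5)*(k^3 - 3*k^2 + 2*k) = k*(k - 5)*(k^2 - 3*k + 2) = k*(k - 5)*(k - 2)*(k - 1)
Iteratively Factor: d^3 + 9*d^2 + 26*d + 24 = (d + 2)*(d^2 + 7*d + 12) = (d + 2)*(d + 3)*(d + 4)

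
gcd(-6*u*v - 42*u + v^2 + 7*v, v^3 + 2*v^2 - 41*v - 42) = v + 7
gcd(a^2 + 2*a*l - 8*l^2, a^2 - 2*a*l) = a - 2*l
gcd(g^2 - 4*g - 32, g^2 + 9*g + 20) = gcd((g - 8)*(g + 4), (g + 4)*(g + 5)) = g + 4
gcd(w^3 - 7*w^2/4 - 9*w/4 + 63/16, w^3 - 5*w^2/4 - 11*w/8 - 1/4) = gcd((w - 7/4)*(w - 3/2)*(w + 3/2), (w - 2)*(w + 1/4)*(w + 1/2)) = 1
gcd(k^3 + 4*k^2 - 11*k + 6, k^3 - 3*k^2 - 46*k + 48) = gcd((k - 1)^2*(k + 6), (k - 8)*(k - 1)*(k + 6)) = k^2 + 5*k - 6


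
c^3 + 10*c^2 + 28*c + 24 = (c + 2)^2*(c + 6)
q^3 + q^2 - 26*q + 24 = (q - 4)*(q - 1)*(q + 6)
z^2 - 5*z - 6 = (z - 6)*(z + 1)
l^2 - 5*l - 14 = (l - 7)*(l + 2)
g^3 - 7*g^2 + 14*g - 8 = (g - 4)*(g - 2)*(g - 1)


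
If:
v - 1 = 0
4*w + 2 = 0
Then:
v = 1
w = -1/2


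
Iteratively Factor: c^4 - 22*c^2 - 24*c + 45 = (c - 5)*(c^3 + 5*c^2 + 3*c - 9) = (c - 5)*(c + 3)*(c^2 + 2*c - 3) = (c - 5)*(c - 1)*(c + 3)*(c + 3)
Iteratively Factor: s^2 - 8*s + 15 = (s - 5)*(s - 3)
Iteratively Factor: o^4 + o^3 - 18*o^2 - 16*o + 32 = (o + 2)*(o^3 - o^2 - 16*o + 16) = (o - 1)*(o + 2)*(o^2 - 16) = (o - 1)*(o + 2)*(o + 4)*(o - 4)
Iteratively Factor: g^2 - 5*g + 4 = (g - 4)*(g - 1)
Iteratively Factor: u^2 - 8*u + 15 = (u - 3)*(u - 5)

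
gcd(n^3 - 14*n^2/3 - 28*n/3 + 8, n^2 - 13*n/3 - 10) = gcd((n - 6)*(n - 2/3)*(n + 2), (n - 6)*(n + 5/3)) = n - 6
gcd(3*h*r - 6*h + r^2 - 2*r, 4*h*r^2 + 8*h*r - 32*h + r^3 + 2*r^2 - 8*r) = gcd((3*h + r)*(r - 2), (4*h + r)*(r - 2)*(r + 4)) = r - 2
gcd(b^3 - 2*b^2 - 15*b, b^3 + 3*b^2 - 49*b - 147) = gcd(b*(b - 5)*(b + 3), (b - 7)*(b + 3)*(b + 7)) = b + 3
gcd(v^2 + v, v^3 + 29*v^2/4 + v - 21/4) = v + 1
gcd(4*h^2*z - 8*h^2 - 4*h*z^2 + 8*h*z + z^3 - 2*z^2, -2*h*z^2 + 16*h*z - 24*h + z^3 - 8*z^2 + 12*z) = -2*h*z + 4*h + z^2 - 2*z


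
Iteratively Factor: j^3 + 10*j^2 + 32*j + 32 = (j + 4)*(j^2 + 6*j + 8) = (j + 4)^2*(j + 2)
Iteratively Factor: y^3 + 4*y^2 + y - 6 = (y - 1)*(y^2 + 5*y + 6) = (y - 1)*(y + 2)*(y + 3)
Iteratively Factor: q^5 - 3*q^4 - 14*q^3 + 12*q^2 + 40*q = (q - 5)*(q^4 + 2*q^3 - 4*q^2 - 8*q) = (q - 5)*(q + 2)*(q^3 - 4*q) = (q - 5)*(q - 2)*(q + 2)*(q^2 + 2*q) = q*(q - 5)*(q - 2)*(q + 2)*(q + 2)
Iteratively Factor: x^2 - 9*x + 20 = (x - 5)*(x - 4)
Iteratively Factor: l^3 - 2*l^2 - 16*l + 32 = (l + 4)*(l^2 - 6*l + 8) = (l - 2)*(l + 4)*(l - 4)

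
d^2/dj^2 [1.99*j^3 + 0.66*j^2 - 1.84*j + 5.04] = 11.94*j + 1.32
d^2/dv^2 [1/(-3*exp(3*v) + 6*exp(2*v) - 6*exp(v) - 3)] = (-2*(3*exp(2*v) - 4*exp(v) + 2)^2*exp(v) + (9*exp(2*v) - 8*exp(v) + 2)*(exp(3*v) - 2*exp(2*v) + 2*exp(v) + 1))*exp(v)/(3*(exp(3*v) - 2*exp(2*v) + 2*exp(v) + 1)^3)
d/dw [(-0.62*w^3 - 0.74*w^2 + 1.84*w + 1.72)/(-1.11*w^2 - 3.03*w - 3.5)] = (0.6882*w^4 + 3.7572*w^3 + 10.7946*w^2 + 8.9984*w - 1.2284)/(1.2321*w^4 + 6.7266*w^3 + 16.9509*w^2 + 21.21*w + 12.25)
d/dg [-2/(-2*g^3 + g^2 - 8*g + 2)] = 4*(-3*g^2 + g - 4)/(2*g^3 - g^2 + 8*g - 2)^2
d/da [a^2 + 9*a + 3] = 2*a + 9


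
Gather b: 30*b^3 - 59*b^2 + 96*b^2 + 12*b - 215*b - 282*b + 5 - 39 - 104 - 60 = 30*b^3 + 37*b^2 - 485*b - 198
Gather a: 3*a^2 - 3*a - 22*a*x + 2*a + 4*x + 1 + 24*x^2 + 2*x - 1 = 3*a^2 + a*(-22*x - 1) + 24*x^2 + 6*x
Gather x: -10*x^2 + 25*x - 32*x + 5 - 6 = -10*x^2 - 7*x - 1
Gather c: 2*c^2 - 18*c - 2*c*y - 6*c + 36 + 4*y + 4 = 2*c^2 + c*(-2*y - 24) + 4*y + 40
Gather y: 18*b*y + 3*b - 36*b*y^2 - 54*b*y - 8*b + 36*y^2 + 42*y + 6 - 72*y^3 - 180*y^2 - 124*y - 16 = -5*b - 72*y^3 + y^2*(-36*b - 144) + y*(-36*b - 82) - 10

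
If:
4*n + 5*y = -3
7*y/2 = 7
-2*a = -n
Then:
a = -13/8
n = -13/4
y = 2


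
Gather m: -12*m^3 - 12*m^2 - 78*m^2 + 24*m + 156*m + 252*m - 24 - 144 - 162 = -12*m^3 - 90*m^2 + 432*m - 330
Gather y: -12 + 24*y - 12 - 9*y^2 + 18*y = -9*y^2 + 42*y - 24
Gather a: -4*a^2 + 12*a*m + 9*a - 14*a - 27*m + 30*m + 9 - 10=-4*a^2 + a*(12*m - 5) + 3*m - 1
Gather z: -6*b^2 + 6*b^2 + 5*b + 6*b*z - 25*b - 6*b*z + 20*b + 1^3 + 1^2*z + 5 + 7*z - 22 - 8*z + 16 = 0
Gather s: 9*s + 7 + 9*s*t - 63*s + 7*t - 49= s*(9*t - 54) + 7*t - 42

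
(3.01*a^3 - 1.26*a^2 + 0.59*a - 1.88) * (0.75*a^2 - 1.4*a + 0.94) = 2.2575*a^5 - 5.159*a^4 + 5.0359*a^3 - 3.4204*a^2 + 3.1866*a - 1.7672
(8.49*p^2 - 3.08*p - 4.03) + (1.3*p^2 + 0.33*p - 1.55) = 9.79*p^2 - 2.75*p - 5.58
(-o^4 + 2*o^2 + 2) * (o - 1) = -o^5 + o^4 + 2*o^3 - 2*o^2 + 2*o - 2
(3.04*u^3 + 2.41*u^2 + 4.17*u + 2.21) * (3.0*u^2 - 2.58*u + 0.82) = 9.12*u^5 - 0.6132*u^4 + 8.785*u^3 - 2.1524*u^2 - 2.2824*u + 1.8122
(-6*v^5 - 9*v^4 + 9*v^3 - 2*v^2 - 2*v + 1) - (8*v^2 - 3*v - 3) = -6*v^5 - 9*v^4 + 9*v^3 - 10*v^2 + v + 4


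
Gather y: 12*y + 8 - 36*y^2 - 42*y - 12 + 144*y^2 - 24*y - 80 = 108*y^2 - 54*y - 84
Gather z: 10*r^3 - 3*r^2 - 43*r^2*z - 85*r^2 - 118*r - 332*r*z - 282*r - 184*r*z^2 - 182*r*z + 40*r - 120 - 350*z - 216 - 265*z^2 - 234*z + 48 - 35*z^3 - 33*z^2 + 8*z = 10*r^3 - 88*r^2 - 360*r - 35*z^3 + z^2*(-184*r - 298) + z*(-43*r^2 - 514*r - 576) - 288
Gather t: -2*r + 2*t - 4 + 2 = -2*r + 2*t - 2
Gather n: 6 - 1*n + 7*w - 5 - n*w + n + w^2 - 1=-n*w + w^2 + 7*w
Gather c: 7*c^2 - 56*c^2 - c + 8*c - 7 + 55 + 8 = -49*c^2 + 7*c + 56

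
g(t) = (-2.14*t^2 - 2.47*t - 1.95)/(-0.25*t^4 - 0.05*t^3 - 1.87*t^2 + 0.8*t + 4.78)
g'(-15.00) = 0.00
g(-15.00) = 0.03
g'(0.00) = -0.45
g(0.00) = -0.41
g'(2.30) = -2.19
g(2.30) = 1.74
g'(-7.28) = 0.03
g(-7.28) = 0.12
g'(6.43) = -0.06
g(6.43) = 0.21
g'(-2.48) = 0.26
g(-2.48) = 0.52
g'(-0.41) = 0.01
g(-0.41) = -0.31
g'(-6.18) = 0.04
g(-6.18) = 0.16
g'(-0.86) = 1.41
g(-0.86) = -0.54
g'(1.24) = -13.67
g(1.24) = -3.76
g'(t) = (-4.28*t - 2.47)/(-0.25*t^4 - 0.05*t^3 - 1.87*t^2 + 0.8*t + 4.78) + (-2.14*t^2 - 2.47*t - 1.95)*(1.0*t^3 + 0.15*t^2 + 3.74*t - 0.8)/(-0.25*t^4 - 0.05*t^3 - 1.87*t^2 + 0.8*t + 4.78)^2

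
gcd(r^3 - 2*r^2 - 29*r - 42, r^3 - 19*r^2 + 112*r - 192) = 1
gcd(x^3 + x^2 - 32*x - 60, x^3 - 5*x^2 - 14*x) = x + 2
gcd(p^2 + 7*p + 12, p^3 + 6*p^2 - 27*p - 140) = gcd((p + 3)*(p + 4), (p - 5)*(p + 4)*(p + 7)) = p + 4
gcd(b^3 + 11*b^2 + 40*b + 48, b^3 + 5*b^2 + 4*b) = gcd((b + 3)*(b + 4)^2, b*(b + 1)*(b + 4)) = b + 4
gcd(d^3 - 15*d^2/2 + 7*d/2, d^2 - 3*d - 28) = d - 7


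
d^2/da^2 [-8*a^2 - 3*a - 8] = -16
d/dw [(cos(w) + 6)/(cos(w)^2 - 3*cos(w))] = (sin(w) - 18*sin(w)/cos(w)^2 + 12*tan(w))/(cos(w) - 3)^2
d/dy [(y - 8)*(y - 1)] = 2*y - 9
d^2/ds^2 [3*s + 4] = 0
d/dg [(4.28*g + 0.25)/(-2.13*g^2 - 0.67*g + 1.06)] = (9.1164*g^2 + 1.065*g + 4.7043)/(4.5369*g^4 + 2.8542*g^3 - 4.0667*g^2 - 1.4204*g + 1.1236)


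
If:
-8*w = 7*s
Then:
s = -8*w/7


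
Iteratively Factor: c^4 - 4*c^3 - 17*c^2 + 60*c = (c + 4)*(c^3 - 8*c^2 + 15*c) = (c - 3)*(c + 4)*(c^2 - 5*c) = (c - 5)*(c - 3)*(c + 4)*(c)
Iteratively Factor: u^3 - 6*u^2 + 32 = (u - 4)*(u^2 - 2*u - 8) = (u - 4)^2*(u + 2)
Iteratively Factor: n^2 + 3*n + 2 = (n + 1)*(n + 2)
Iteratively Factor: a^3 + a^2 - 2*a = (a)*(a^2 + a - 2) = a*(a - 1)*(a + 2)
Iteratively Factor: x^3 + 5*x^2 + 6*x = (x)*(x^2 + 5*x + 6) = x*(x + 2)*(x + 3)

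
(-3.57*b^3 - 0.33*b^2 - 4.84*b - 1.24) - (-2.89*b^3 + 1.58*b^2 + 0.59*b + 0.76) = -0.68*b^3 - 1.91*b^2 - 5.43*b - 2.0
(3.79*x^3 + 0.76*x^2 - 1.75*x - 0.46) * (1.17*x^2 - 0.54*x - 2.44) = 4.4343*x^5 - 1.1574*x^4 - 11.7055*x^3 - 1.4476*x^2 + 4.5184*x + 1.1224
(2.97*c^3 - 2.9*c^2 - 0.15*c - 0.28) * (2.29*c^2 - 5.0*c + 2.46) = 6.8013*c^5 - 21.491*c^4 + 21.4627*c^3 - 7.0252*c^2 + 1.031*c - 0.6888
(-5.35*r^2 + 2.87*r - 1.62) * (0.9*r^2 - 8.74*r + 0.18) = -4.815*r^4 + 49.342*r^3 - 27.5048*r^2 + 14.6754*r - 0.2916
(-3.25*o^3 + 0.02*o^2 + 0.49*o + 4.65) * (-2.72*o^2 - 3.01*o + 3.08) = 8.84*o^5 + 9.7281*o^4 - 11.403*o^3 - 14.0613*o^2 - 12.4873*o + 14.322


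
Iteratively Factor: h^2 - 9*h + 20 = (h - 4)*(h - 5)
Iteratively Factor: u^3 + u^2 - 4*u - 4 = (u + 1)*(u^2 - 4) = (u - 2)*(u + 1)*(u + 2)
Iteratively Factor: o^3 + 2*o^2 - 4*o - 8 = (o + 2)*(o^2 - 4) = (o + 2)^2*(o - 2)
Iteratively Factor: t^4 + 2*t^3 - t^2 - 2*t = (t)*(t^3 + 2*t^2 - t - 2) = t*(t + 1)*(t^2 + t - 2) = t*(t - 1)*(t + 1)*(t + 2)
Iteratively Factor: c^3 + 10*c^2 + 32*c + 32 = (c + 4)*(c^2 + 6*c + 8) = (c + 2)*(c + 4)*(c + 4)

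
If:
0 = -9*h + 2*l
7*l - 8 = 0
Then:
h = 16/63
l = 8/7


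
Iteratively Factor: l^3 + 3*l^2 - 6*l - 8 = (l - 2)*(l^2 + 5*l + 4) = (l - 2)*(l + 4)*(l + 1)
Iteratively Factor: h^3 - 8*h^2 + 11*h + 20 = (h - 5)*(h^2 - 3*h - 4) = (h - 5)*(h + 1)*(h - 4)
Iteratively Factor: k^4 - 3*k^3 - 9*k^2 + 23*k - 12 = (k - 1)*(k^3 - 2*k^2 - 11*k + 12) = (k - 1)*(k + 3)*(k^2 - 5*k + 4) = (k - 1)^2*(k + 3)*(k - 4)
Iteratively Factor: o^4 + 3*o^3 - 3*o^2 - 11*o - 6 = (o + 3)*(o^3 - 3*o - 2) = (o + 1)*(o + 3)*(o^2 - o - 2) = (o + 1)^2*(o + 3)*(o - 2)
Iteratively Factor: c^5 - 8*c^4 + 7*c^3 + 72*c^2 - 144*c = (c)*(c^4 - 8*c^3 + 7*c^2 + 72*c - 144) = c*(c - 4)*(c^3 - 4*c^2 - 9*c + 36) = c*(c - 4)^2*(c^2 - 9) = c*(c - 4)^2*(c - 3)*(c + 3)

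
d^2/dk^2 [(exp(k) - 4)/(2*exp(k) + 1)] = (9 - 18*exp(k))*exp(k)/(8*exp(3*k) + 12*exp(2*k) + 6*exp(k) + 1)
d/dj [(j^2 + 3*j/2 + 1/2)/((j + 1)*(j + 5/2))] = 8/(4*j^2 + 20*j + 25)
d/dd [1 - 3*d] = -3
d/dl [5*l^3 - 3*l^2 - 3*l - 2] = 15*l^2 - 6*l - 3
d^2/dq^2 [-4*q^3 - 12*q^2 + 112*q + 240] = -24*q - 24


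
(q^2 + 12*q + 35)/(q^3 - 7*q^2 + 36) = (q^2 + 12*q + 35)/(q^3 - 7*q^2 + 36)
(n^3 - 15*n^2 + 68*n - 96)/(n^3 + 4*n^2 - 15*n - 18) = (n^2 - 12*n + 32)/(n^2 + 7*n + 6)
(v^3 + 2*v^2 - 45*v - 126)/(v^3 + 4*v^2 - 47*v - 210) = (v + 3)/(v + 5)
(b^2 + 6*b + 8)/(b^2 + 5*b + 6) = (b + 4)/(b + 3)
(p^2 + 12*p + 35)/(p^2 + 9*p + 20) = (p + 7)/(p + 4)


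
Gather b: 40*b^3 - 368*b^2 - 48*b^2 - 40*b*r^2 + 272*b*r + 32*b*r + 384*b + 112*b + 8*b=40*b^3 - 416*b^2 + b*(-40*r^2 + 304*r + 504)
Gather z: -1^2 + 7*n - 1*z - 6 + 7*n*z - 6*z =7*n + z*(7*n - 7) - 7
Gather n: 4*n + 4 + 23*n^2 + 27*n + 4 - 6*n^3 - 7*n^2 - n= -6*n^3 + 16*n^2 + 30*n + 8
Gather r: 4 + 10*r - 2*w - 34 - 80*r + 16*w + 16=-70*r + 14*w - 14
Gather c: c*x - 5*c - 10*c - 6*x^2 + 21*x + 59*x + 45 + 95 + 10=c*(x - 15) - 6*x^2 + 80*x + 150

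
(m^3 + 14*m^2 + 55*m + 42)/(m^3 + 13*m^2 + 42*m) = (m + 1)/m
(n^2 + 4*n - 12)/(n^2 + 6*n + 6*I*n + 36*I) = (n - 2)/(n + 6*I)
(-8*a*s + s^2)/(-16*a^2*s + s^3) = (8*a - s)/(16*a^2 - s^2)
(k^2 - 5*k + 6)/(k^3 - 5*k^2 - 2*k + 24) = (k - 2)/(k^2 - 2*k - 8)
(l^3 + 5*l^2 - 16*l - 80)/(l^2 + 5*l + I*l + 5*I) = (l^2 - 16)/(l + I)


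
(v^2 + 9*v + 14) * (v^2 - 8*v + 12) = v^4 + v^3 - 46*v^2 - 4*v + 168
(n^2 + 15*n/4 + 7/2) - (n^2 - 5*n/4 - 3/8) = 5*n + 31/8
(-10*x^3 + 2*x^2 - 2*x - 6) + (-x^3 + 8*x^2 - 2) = -11*x^3 + 10*x^2 - 2*x - 8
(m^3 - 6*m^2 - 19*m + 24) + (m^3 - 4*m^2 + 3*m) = 2*m^3 - 10*m^2 - 16*m + 24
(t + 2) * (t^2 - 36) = t^3 + 2*t^2 - 36*t - 72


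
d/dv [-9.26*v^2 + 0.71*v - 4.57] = 0.71 - 18.52*v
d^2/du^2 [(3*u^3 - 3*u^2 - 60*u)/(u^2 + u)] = -108/(u^3 + 3*u^2 + 3*u + 1)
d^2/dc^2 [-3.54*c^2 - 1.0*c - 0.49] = -7.08000000000000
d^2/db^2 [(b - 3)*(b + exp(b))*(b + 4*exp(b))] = 5*b^2*exp(b) + 16*b*exp(2*b) + 5*b*exp(b) + 6*b - 32*exp(2*b) - 20*exp(b) - 6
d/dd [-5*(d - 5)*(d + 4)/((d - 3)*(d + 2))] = 70*(1 - 2*d)/(d^4 - 2*d^3 - 11*d^2 + 12*d + 36)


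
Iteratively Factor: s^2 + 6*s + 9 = (s + 3)*(s + 3)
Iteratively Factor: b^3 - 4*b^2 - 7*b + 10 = (b - 5)*(b^2 + b - 2) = (b - 5)*(b - 1)*(b + 2)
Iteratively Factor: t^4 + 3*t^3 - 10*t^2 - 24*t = (t)*(t^3 + 3*t^2 - 10*t - 24) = t*(t - 3)*(t^2 + 6*t + 8) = t*(t - 3)*(t + 2)*(t + 4)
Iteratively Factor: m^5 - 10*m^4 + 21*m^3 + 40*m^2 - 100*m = (m + 2)*(m^4 - 12*m^3 + 45*m^2 - 50*m) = m*(m + 2)*(m^3 - 12*m^2 + 45*m - 50) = m*(m - 2)*(m + 2)*(m^2 - 10*m + 25) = m*(m - 5)*(m - 2)*(m + 2)*(m - 5)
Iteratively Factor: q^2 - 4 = (q + 2)*(q - 2)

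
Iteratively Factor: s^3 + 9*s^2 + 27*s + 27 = (s + 3)*(s^2 + 6*s + 9) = (s + 3)^2*(s + 3)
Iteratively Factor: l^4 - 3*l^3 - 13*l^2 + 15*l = (l - 5)*(l^3 + 2*l^2 - 3*l) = (l - 5)*(l + 3)*(l^2 - l) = l*(l - 5)*(l + 3)*(l - 1)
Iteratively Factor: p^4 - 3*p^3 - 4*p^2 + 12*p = (p)*(p^3 - 3*p^2 - 4*p + 12) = p*(p - 2)*(p^2 - p - 6) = p*(p - 3)*(p - 2)*(p + 2)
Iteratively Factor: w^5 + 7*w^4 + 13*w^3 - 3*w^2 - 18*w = (w + 2)*(w^4 + 5*w^3 + 3*w^2 - 9*w) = (w - 1)*(w + 2)*(w^3 + 6*w^2 + 9*w) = (w - 1)*(w + 2)*(w + 3)*(w^2 + 3*w) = w*(w - 1)*(w + 2)*(w + 3)*(w + 3)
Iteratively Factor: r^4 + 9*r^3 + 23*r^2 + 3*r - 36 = (r + 3)*(r^3 + 6*r^2 + 5*r - 12) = (r - 1)*(r + 3)*(r^2 + 7*r + 12) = (r - 1)*(r + 3)*(r + 4)*(r + 3)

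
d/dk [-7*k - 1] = -7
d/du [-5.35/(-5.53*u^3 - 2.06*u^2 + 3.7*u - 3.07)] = (-88.7565*u^2 - 22.042*u + 19.795)/(5.53*u^3 + 2.06*u^2 - 3.7*u + 3.07)^2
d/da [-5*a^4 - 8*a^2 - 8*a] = -20*a^3 - 16*a - 8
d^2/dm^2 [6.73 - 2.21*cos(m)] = 2.21*cos(m)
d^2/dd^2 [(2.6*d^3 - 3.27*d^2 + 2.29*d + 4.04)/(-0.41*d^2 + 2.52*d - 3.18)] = (-20.25509*d^3 + 95.3568600000001*d^2 - 114.79446*d - 11.34372)/(0.068921*d^6 - 1.270836*d^5 + 9.414666*d^4 - 35.716464*d^3 + 73.021068*d^2 - 76.449744*d + 32.157432)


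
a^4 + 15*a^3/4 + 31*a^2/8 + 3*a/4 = a*(a + 1/4)*(a + 3/2)*(a + 2)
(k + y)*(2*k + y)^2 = 4*k^3 + 8*k^2*y + 5*k*y^2 + y^3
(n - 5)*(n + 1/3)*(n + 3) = n^3 - 5*n^2/3 - 47*n/3 - 5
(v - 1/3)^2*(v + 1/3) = v^3 - v^2/3 - v/9 + 1/27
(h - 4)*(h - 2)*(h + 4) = h^3 - 2*h^2 - 16*h + 32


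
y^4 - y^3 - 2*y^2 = y^2*(y - 2)*(y + 1)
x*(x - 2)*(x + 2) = x^3 - 4*x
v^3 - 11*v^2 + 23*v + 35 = (v - 7)*(v - 5)*(v + 1)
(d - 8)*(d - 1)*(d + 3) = d^3 - 6*d^2 - 19*d + 24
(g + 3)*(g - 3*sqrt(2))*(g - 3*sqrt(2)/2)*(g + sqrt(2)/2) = g^4 - 4*sqrt(2)*g^3 + 3*g^3 - 12*sqrt(2)*g^2 + 9*g^2/2 + 9*sqrt(2)*g/2 + 27*g/2 + 27*sqrt(2)/2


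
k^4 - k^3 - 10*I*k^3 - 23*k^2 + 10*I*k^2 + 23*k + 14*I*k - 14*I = (k - 1)*(k - 7*I)*(k - 2*I)*(k - I)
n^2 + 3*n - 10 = (n - 2)*(n + 5)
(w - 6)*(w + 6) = w^2 - 36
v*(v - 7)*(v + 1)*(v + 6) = v^4 - 43*v^2 - 42*v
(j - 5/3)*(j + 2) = j^2 + j/3 - 10/3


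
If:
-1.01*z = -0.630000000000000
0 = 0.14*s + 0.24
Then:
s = -1.71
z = 0.62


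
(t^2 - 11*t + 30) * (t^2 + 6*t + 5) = t^4 - 5*t^3 - 31*t^2 + 125*t + 150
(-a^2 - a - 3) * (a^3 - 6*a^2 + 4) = -a^5 + 5*a^4 + 3*a^3 + 14*a^2 - 4*a - 12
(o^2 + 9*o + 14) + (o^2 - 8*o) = 2*o^2 + o + 14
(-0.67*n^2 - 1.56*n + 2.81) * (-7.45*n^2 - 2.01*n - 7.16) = 4.9915*n^4 + 12.9687*n^3 - 13.0017*n^2 + 5.5215*n - 20.1196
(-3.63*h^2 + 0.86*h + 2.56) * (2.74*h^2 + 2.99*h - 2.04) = -9.9462*h^4 - 8.4973*h^3 + 16.991*h^2 + 5.9*h - 5.2224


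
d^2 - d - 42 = (d - 7)*(d + 6)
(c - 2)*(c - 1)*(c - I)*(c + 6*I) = c^4 - 3*c^3 + 5*I*c^3 + 8*c^2 - 15*I*c^2 - 18*c + 10*I*c + 12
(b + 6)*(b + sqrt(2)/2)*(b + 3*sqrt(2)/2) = b^3 + 2*sqrt(2)*b^2 + 6*b^2 + 3*b/2 + 12*sqrt(2)*b + 9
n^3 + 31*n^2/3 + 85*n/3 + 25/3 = (n + 1/3)*(n + 5)^2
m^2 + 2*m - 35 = (m - 5)*(m + 7)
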